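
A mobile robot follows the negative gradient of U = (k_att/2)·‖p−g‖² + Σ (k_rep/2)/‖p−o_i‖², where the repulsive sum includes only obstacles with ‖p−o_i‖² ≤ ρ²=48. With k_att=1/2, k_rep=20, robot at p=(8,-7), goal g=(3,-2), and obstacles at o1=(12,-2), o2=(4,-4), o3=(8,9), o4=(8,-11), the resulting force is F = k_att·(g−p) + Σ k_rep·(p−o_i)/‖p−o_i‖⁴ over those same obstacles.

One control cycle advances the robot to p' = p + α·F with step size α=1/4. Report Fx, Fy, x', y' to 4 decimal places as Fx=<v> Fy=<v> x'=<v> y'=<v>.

F_att = 1/2·(g−p) = 1/2·(-5,5) = (-2.5000,2.5000)
o1: d²=41 ≤ ρ²=48; F_rep = 20·(-4,-5)/41² = (-0.0476,-0.0595)
o2: d²=25 ≤ ρ²=48; F_rep = 20·(4,-3)/25² = (0.1280,-0.0960)
o3: d²=256 > ρ²=48 → inactive
o4: d²=16 ≤ ρ²=48; F_rep = 20·(0,4)/16² = (0.0000,0.3125)
F = F_att + ΣF_rep = (-2.4196,2.6570)
p' = p + 1/4·F = (7.3951,-6.3357)

Fx=-2.4196 Fy=2.6570 x'=7.3951 y'=-6.3357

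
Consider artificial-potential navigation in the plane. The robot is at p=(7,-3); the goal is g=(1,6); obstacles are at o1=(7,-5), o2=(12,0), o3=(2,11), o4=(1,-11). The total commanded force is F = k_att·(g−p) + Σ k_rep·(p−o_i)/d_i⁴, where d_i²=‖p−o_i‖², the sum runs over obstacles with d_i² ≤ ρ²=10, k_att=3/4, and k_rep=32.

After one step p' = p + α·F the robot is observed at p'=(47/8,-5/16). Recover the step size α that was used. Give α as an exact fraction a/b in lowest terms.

F_att = 3/4·(g−p) = 3/4·(-6,9) = (-4.5000,6.7500)
o1: d²=4 ≤ ρ²=10; F_rep = 32·(0,2)/4² = (0.0000,4.0000)
o2: d²=34 > ρ²=10 → inactive
o3: d²=221 > ρ²=10 → inactive
o4: d²=100 > ρ²=10 → inactive
F = F_att + ΣF_rep = (-4.5000,10.7500)
Δp = p'−p = (-1.1250,2.6875); α = Δx/Fx = (-9/8) / (-9/2) = 1/4
check: Δy/Fy = (43/16) / (43/4) = 1/4 ✓

α = 1/4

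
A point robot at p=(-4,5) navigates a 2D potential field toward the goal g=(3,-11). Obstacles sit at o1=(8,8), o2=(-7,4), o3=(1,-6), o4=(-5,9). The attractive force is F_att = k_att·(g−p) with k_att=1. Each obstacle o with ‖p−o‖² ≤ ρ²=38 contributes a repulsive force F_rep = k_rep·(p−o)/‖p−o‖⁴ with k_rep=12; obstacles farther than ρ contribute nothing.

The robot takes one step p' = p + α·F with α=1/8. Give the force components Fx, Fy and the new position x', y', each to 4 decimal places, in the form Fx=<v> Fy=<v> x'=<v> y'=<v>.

F_att = 1·(g−p) = 1·(7,-16) = (7.0000,-16.0000)
o1: d²=153 > ρ²=38 → inactive
o2: d²=10 ≤ ρ²=38; F_rep = 12·(3,1)/10² = (0.3600,0.1200)
o3: d²=146 > ρ²=38 → inactive
o4: d²=17 ≤ ρ²=38; F_rep = 12·(1,-4)/17² = (0.0415,-0.1661)
F = F_att + ΣF_rep = (7.4015,-16.0461)
p' = p + 1/8·F = (-3.0748,2.9942)

Fx=7.4015 Fy=-16.0461 x'=-3.0748 y'=2.9942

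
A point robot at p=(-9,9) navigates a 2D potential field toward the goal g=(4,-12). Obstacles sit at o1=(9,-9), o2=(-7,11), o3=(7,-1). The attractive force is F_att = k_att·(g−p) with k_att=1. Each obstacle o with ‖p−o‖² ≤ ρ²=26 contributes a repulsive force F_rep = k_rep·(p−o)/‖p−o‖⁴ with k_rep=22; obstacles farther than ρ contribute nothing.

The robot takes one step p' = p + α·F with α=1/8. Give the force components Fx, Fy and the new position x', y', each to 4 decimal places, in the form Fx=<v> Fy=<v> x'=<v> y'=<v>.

Fx=12.3125 Fy=-21.6875 x'=-7.4609 y'=6.2891

F_att = 1·(g−p) = 1·(13,-21) = (13.0000,-21.0000)
o1: d²=648 > ρ²=26 → inactive
o2: d²=8 ≤ ρ²=26; F_rep = 22·(-2,-2)/8² = (-0.6875,-0.6875)
o3: d²=356 > ρ²=26 → inactive
F = F_att + ΣF_rep = (12.3125,-21.6875)
p' = p + 1/8·F = (-7.4609,6.2891)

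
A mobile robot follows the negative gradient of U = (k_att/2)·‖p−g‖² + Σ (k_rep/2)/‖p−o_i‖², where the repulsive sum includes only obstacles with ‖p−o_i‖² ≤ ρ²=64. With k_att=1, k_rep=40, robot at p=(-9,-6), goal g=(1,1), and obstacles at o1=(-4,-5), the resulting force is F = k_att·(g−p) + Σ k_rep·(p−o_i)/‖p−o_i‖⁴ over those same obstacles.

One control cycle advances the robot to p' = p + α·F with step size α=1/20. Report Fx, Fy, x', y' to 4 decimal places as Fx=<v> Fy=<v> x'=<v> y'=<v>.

Fx=9.7041 Fy=6.9408 x'=-8.5148 y'=-5.6530

F_att = 1·(g−p) = 1·(10,7) = (10.0000,7.0000)
o1: d²=26 ≤ ρ²=64; F_rep = 40·(-5,-1)/26² = (-0.2959,-0.0592)
F = F_att + ΣF_rep = (9.7041,6.9408)
p' = p + 1/20·F = (-8.5148,-5.6530)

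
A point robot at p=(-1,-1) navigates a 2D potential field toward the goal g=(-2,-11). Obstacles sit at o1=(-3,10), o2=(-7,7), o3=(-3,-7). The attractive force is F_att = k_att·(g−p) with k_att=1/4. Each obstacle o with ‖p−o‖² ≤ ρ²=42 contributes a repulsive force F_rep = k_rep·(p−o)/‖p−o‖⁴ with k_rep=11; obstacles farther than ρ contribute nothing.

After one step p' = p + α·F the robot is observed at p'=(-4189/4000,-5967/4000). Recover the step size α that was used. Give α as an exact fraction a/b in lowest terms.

F_att = 1/4·(g−p) = 1/4·(-1,-10) = (-0.2500,-2.5000)
o1: d²=125 > ρ²=42 → inactive
o2: d²=100 > ρ²=42 → inactive
o3: d²=40 ≤ ρ²=42; F_rep = 11·(2,6)/40² = (0.0138,0.0413)
F = F_att + ΣF_rep = (-0.2362,-2.4588)
Δp = p'−p = (-0.0473,-0.4918); α = Δx/Fx = (-189/4000) / (-189/800) = 1/5
check: Δy/Fy = (-1967/4000) / (-1967/800) = 1/5 ✓

α = 1/5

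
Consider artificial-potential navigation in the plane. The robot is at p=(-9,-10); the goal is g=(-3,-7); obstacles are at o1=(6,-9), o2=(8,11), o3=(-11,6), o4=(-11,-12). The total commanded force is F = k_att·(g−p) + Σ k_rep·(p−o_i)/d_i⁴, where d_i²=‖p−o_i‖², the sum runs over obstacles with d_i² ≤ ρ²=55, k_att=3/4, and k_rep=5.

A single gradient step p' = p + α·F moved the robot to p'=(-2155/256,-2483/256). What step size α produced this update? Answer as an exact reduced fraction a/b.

α = 1/8

F_att = 3/4·(g−p) = 3/4·(6,3) = (4.5000,2.2500)
o1: d²=226 > ρ²=55 → inactive
o2: d²=730 > ρ²=55 → inactive
o3: d²=260 > ρ²=55 → inactive
o4: d²=8 ≤ ρ²=55; F_rep = 5·(2,2)/8² = (0.1562,0.1562)
F = F_att + ΣF_rep = (4.6562,2.4062)
Δp = p'−p = (0.5820,0.3008); α = Δx/Fx = (149/256) / (149/32) = 1/8
check: Δy/Fy = (77/256) / (77/32) = 1/8 ✓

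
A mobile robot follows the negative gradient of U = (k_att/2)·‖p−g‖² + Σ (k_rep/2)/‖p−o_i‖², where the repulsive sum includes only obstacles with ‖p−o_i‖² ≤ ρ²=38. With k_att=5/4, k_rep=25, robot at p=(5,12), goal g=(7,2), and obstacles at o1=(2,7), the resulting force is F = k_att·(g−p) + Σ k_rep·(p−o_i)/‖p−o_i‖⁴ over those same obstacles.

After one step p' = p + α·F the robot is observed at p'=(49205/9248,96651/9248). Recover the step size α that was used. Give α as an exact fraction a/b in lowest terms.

F_att = 5/4·(g−p) = 5/4·(2,-10) = (2.5000,-12.5000)
o1: d²=34 ≤ ρ²=38; F_rep = 25·(3,5)/34² = (0.0649,0.1081)
F = F_att + ΣF_rep = (2.5649,-12.3919)
Δp = p'−p = (0.3206,-1.5490); α = Δx/Fx = (2965/9248) / (2965/1156) = 1/8
check: Δy/Fy = (-14325/9248) / (-14325/1156) = 1/8 ✓

α = 1/8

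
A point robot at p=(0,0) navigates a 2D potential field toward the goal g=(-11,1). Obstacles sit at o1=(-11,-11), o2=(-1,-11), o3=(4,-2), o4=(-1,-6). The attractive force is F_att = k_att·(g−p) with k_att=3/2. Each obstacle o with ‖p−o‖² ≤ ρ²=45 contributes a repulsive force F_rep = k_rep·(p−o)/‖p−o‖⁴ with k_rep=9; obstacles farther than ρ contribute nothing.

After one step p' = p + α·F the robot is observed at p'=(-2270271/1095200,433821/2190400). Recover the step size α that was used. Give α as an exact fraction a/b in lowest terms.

F_att = 3/2·(g−p) = 3/2·(-11,1) = (-16.5000,1.5000)
o1: d²=242 > ρ²=45 → inactive
o2: d²=122 > ρ²=45 → inactive
o3: d²=20 ≤ ρ²=45; F_rep = 9·(-4,2)/20² = (-0.0900,0.0450)
o4: d²=37 ≤ ρ²=45; F_rep = 9·(1,6)/37² = (0.0066,0.0394)
F = F_att + ΣF_rep = (-16.5834,1.5844)
Δp = p'−p = (-2.0729,0.1981); α = Δx/Fx = (-2270271/1095200) / (-2270271/136900) = 1/8
check: Δy/Fy = (433821/2190400) / (433821/273800) = 1/8 ✓

α = 1/8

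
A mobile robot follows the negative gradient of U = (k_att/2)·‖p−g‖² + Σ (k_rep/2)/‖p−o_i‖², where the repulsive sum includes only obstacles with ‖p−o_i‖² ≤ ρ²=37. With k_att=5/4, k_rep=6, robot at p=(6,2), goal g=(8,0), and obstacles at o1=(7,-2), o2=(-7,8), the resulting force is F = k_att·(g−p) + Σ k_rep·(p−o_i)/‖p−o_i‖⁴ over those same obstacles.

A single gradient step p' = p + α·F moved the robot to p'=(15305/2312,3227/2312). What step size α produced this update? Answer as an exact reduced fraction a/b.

α = 1/4

F_att = 5/4·(g−p) = 5/4·(2,-2) = (2.5000,-2.5000)
o1: d²=17 ≤ ρ²=37; F_rep = 6·(-1,4)/17² = (-0.0208,0.0830)
o2: d²=205 > ρ²=37 → inactive
F = F_att + ΣF_rep = (2.4792,-2.4170)
Δp = p'−p = (0.6198,-0.6042); α = Δx/Fx = (1433/2312) / (1433/578) = 1/4
check: Δy/Fy = (-1397/2312) / (-1397/578) = 1/4 ✓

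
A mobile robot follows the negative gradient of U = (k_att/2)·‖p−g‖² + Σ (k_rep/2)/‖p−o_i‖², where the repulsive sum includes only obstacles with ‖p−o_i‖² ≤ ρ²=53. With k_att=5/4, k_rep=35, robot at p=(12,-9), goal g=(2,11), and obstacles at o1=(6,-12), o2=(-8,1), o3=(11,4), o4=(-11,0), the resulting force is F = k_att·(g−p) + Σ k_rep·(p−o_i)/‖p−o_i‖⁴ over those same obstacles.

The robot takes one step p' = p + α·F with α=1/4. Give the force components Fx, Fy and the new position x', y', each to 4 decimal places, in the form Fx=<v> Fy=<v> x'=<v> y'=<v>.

F_att = 5/4·(g−p) = 5/4·(-10,20) = (-12.5000,25.0000)
o1: d²=45 ≤ ρ²=53; F_rep = 35·(6,3)/45² = (0.1037,0.0519)
o2: d²=500 > ρ²=53 → inactive
o3: d²=170 > ρ²=53 → inactive
o4: d²=610 > ρ²=53 → inactive
F = F_att + ΣF_rep = (-12.3963,25.0519)
p' = p + 1/4·F = (8.9009,-2.7370)

Fx=-12.3963 Fy=25.0519 x'=8.9009 y'=-2.7370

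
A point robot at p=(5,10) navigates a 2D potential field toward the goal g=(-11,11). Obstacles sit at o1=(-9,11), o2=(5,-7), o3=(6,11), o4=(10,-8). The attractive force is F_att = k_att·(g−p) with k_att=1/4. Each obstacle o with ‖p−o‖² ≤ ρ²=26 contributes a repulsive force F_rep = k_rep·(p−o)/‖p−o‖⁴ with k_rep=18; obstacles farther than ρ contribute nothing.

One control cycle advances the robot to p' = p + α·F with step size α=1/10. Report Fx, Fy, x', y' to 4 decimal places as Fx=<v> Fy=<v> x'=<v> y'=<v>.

F_att = 1/4·(g−p) = 1/4·(-16,1) = (-4.0000,0.2500)
o1: d²=197 > ρ²=26 → inactive
o2: d²=289 > ρ²=26 → inactive
o3: d²=2 ≤ ρ²=26; F_rep = 18·(-1,-1)/2² = (-4.5000,-4.5000)
o4: d²=349 > ρ²=26 → inactive
F = F_att + ΣF_rep = (-8.5000,-4.2500)
p' = p + 1/10·F = (4.1500,9.5750)

Fx=-8.5000 Fy=-4.2500 x'=4.1500 y'=9.5750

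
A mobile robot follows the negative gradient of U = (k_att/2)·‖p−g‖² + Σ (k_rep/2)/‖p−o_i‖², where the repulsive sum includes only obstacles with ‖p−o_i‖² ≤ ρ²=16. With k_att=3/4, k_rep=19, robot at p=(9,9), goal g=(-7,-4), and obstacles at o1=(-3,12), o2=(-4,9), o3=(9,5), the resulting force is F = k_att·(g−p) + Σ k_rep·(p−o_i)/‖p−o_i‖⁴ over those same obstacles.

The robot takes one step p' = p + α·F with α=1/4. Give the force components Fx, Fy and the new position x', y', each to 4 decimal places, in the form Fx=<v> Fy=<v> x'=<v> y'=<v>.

Fx=-12.0000 Fy=-9.4531 x'=6.0000 y'=6.6367

F_att = 3/4·(g−p) = 3/4·(-16,-13) = (-12.0000,-9.7500)
o1: d²=153 > ρ²=16 → inactive
o2: d²=169 > ρ²=16 → inactive
o3: d²=16 ≤ ρ²=16; F_rep = 19·(0,4)/16² = (0.0000,0.2969)
F = F_att + ΣF_rep = (-12.0000,-9.4531)
p' = p + 1/4·F = (6.0000,6.6367)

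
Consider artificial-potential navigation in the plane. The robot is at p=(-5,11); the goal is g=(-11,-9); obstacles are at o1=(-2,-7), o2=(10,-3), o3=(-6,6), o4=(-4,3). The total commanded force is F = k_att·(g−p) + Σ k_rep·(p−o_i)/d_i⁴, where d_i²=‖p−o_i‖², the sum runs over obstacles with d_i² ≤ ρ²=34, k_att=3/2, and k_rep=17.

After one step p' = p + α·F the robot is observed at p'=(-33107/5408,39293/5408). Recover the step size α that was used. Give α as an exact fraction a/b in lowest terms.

F_att = 3/2·(g−p) = 3/2·(-6,-20) = (-9.0000,-30.0000)
o1: d²=333 > ρ²=34 → inactive
o2: d²=421 > ρ²=34 → inactive
o3: d²=26 ≤ ρ²=34; F_rep = 17·(1,5)/26² = (0.0251,0.1257)
o4: d²=65 > ρ²=34 → inactive
F = F_att + ΣF_rep = (-8.9749,-29.8743)
Δp = p'−p = (-1.1219,-3.7343); α = Δx/Fx = (-6067/5408) / (-6067/676) = 1/8
check: Δy/Fy = (-20195/5408) / (-20195/676) = 1/8 ✓

α = 1/8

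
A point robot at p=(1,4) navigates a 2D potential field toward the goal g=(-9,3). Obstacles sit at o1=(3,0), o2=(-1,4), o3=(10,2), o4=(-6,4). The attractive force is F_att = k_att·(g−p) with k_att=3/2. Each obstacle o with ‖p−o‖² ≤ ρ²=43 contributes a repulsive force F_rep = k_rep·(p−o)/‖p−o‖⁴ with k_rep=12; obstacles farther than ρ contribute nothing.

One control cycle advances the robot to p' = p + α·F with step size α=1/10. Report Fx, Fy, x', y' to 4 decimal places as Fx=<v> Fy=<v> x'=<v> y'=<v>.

Fx=-13.5600 Fy=-1.3800 x'=-0.3560 y'=3.8620

F_att = 3/2·(g−p) = 3/2·(-10,-1) = (-15.0000,-1.5000)
o1: d²=20 ≤ ρ²=43; F_rep = 12·(-2,4)/20² = (-0.0600,0.1200)
o2: d²=4 ≤ ρ²=43; F_rep = 12·(2,0)/4² = (1.5000,0.0000)
o3: d²=85 > ρ²=43 → inactive
o4: d²=49 > ρ²=43 → inactive
F = F_att + ΣF_rep = (-13.5600,-1.3800)
p' = p + 1/10·F = (-0.3560,3.8620)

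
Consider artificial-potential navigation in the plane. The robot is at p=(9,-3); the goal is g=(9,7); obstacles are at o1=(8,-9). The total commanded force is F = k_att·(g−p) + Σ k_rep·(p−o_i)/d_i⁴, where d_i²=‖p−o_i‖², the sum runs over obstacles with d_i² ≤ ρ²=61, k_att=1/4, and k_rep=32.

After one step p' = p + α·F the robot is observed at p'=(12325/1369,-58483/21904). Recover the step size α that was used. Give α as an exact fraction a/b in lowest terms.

α = 1/8

F_att = 1/4·(g−p) = 1/4·(0,10) = (0.0000,2.5000)
o1: d²=37 ≤ ρ²=61; F_rep = 32·(1,6)/37² = (0.0234,0.1402)
F = F_att + ΣF_rep = (0.0234,2.6402)
Δp = p'−p = (0.0029,0.3300); α = Δx/Fx = (4/1369) / (32/1369) = 1/8
check: Δy/Fy = (7229/21904) / (7229/2738) = 1/8 ✓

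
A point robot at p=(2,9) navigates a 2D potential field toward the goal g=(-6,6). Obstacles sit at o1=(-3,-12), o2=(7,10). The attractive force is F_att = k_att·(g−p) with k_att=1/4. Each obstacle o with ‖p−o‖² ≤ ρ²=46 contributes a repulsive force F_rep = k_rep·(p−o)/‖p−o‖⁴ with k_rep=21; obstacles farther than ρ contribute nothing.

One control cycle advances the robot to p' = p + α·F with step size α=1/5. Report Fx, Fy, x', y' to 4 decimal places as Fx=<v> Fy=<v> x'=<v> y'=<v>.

Fx=-2.1553 Fy=-0.7811 x'=1.5689 y'=8.8438

F_att = 1/4·(g−p) = 1/4·(-8,-3) = (-2.0000,-0.7500)
o1: d²=466 > ρ²=46 → inactive
o2: d²=26 ≤ ρ²=46; F_rep = 21·(-5,-1)/26² = (-0.1553,-0.0311)
F = F_att + ΣF_rep = (-2.1553,-0.7811)
p' = p + 1/5·F = (1.5689,8.8438)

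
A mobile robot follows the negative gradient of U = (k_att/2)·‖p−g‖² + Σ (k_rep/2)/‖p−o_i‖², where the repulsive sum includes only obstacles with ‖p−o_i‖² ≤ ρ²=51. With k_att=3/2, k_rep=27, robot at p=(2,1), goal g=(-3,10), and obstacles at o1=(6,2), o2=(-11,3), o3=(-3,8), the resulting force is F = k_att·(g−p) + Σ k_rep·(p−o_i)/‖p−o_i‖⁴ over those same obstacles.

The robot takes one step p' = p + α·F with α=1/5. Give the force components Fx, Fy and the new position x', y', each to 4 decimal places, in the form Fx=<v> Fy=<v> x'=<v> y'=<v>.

Fx=-7.8737 Fy=13.4066 x'=0.4253 y'=3.6813

F_att = 3/2·(g−p) = 3/2·(-5,9) = (-7.5000,13.5000)
o1: d²=17 ≤ ρ²=51; F_rep = 27·(-4,-1)/17² = (-0.3737,-0.0934)
o2: d²=173 > ρ²=51 → inactive
o3: d²=74 > ρ²=51 → inactive
F = F_att + ΣF_rep = (-7.8737,13.4066)
p' = p + 1/5·F = (0.4253,3.6813)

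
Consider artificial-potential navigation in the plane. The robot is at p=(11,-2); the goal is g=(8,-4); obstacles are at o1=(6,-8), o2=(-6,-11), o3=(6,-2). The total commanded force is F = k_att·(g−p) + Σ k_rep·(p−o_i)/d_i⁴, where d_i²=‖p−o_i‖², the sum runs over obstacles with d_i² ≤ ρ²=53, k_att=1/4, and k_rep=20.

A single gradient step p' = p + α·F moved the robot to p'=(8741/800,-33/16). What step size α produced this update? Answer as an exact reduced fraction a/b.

F_att = 1/4·(g−p) = 1/4·(-3,-2) = (-0.7500,-0.5000)
o1: d²=61 > ρ²=53 → inactive
o2: d²=370 > ρ²=53 → inactive
o3: d²=25 ≤ ρ²=53; F_rep = 20·(5,0)/25² = (0.1600,0.0000)
F = F_att + ΣF_rep = (-0.5900,-0.5000)
Δp = p'−p = (-0.0737,-0.0625); α = Δx/Fx = (-59/800) / (-59/100) = 1/8
check: Δy/Fy = (-1/16) / (-1/2) = 1/8 ✓

α = 1/8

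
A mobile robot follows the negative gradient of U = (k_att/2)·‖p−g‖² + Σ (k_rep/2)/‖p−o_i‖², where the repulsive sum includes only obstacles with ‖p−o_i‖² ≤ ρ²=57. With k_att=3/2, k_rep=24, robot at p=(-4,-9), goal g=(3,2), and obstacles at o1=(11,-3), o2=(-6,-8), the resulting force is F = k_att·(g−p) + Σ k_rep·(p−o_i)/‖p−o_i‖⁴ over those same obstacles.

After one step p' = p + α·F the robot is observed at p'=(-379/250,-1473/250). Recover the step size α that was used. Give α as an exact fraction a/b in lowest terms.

F_att = 3/2·(g−p) = 3/2·(7,11) = (10.5000,16.5000)
o1: d²=261 > ρ²=57 → inactive
o2: d²=5 ≤ ρ²=57; F_rep = 24·(2,-1)/5² = (1.9200,-0.9600)
F = F_att + ΣF_rep = (12.4200,15.5400)
Δp = p'−p = (2.4840,3.1080); α = Δx/Fx = (621/250) / (621/50) = 1/5
check: Δy/Fy = (777/250) / (777/50) = 1/5 ✓

α = 1/5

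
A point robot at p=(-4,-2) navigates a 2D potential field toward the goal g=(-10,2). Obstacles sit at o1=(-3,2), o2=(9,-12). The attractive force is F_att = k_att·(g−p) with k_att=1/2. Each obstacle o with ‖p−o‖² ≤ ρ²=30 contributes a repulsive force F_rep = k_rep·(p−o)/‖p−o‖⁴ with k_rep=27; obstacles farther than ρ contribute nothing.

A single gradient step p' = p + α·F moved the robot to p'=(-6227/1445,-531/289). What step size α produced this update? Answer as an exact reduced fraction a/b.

α = 1/10

F_att = 1/2·(g−p) = 1/2·(-6,4) = (-3.0000,2.0000)
o1: d²=17 ≤ ρ²=30; F_rep = 27·(-1,-4)/17² = (-0.0934,-0.3737)
o2: d²=269 > ρ²=30 → inactive
F = F_att + ΣF_rep = (-3.0934,1.6263)
Δp = p'−p = (-0.3093,0.1626); α = Δx/Fx = (-447/1445) / (-894/289) = 1/10
check: Δy/Fy = (47/289) / (470/289) = 1/10 ✓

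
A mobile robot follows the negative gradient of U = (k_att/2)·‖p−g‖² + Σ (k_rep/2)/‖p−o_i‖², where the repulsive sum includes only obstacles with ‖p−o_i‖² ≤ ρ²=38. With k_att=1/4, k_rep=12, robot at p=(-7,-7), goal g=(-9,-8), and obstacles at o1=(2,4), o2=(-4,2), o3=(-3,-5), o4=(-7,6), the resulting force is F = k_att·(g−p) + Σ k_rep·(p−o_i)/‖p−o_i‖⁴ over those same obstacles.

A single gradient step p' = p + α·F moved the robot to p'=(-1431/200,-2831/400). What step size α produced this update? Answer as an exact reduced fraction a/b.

α = 1/4

F_att = 1/4·(g−p) = 1/4·(-2,-1) = (-0.5000,-0.2500)
o1: d²=202 > ρ²=38 → inactive
o2: d²=90 > ρ²=38 → inactive
o3: d²=20 ≤ ρ²=38; F_rep = 12·(-4,-2)/20² = (-0.1200,-0.0600)
o4: d²=169 > ρ²=38 → inactive
F = F_att + ΣF_rep = (-0.6200,-0.3100)
Δp = p'−p = (-0.1550,-0.0775); α = Δx/Fx = (-31/200) / (-31/50) = 1/4
check: Δy/Fy = (-31/400) / (-31/100) = 1/4 ✓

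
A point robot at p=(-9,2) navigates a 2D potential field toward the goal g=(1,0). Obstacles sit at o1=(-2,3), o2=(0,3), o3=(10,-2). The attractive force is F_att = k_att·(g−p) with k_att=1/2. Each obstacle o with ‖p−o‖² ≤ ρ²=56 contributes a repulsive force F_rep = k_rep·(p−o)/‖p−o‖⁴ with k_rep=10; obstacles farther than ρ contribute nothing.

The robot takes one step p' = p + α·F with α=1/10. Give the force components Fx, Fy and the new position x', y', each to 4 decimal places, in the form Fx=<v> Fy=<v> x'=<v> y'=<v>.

F_att = 1/2·(g−p) = 1/2·(10,-2) = (5.0000,-1.0000)
o1: d²=50 ≤ ρ²=56; F_rep = 10·(-7,-1)/50² = (-0.0280,-0.0040)
o2: d²=82 > ρ²=56 → inactive
o3: d²=377 > ρ²=56 → inactive
F = F_att + ΣF_rep = (4.9720,-1.0040)
p' = p + 1/10·F = (-8.5028,1.8996)

Fx=4.9720 Fy=-1.0040 x'=-8.5028 y'=1.8996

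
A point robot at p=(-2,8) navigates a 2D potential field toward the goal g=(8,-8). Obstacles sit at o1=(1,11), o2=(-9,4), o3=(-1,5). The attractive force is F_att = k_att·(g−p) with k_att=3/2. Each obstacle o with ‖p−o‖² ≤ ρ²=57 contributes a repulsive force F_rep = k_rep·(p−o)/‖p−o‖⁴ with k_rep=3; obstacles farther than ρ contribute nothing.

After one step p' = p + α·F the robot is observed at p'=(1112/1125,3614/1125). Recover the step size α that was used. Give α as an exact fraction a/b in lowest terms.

F_att = 3/2·(g−p) = 3/2·(10,-16) = (15.0000,-24.0000)
o1: d²=18 ≤ ρ²=57; F_rep = 3·(-3,-3)/18² = (-0.0278,-0.0278)
o2: d²=65 > ρ²=57 → inactive
o3: d²=10 ≤ ρ²=57; F_rep = 3·(-1,3)/10² = (-0.0300,0.0900)
F = F_att + ΣF_rep = (14.9422,-23.9378)
Δp = p'−p = (2.9884,-4.7876); α = Δx/Fx = (3362/1125) / (3362/225) = 1/5
check: Δy/Fy = (-5386/1125) / (-5386/225) = 1/5 ✓

α = 1/5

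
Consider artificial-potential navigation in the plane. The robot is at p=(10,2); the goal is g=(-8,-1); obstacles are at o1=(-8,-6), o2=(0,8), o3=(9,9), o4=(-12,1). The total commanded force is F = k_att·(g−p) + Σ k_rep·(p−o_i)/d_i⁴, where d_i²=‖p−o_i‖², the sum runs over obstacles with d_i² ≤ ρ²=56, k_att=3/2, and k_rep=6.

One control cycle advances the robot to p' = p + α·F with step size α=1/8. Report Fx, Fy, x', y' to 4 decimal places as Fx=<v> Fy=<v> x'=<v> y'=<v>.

Fx=-26.9976 Fy=-4.5168 x'=6.6253 y'=1.4354

F_att = 3/2·(g−p) = 3/2·(-18,-3) = (-27.0000,-4.5000)
o1: d²=388 > ρ²=56 → inactive
o2: d²=136 > ρ²=56 → inactive
o3: d²=50 ≤ ρ²=56; F_rep = 6·(1,-7)/50² = (0.0024,-0.0168)
o4: d²=485 > ρ²=56 → inactive
F = F_att + ΣF_rep = (-26.9976,-4.5168)
p' = p + 1/8·F = (6.6253,1.4354)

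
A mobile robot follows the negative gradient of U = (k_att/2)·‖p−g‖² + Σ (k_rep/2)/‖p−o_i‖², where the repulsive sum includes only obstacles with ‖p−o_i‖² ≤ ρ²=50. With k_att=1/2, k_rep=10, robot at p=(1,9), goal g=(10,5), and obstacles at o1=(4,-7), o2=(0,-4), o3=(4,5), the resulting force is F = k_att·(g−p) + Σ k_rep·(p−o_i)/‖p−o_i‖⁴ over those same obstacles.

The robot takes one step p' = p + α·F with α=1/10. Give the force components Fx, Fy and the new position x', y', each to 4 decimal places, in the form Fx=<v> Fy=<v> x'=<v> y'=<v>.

Fx=4.4520 Fy=-1.9360 x'=1.4452 y'=8.8064

F_att = 1/2·(g−p) = 1/2·(9,-4) = (4.5000,-2.0000)
o1: d²=265 > ρ²=50 → inactive
o2: d²=170 > ρ²=50 → inactive
o3: d²=25 ≤ ρ²=50; F_rep = 10·(-3,4)/25² = (-0.0480,0.0640)
F = F_att + ΣF_rep = (4.4520,-1.9360)
p' = p + 1/10·F = (1.4452,8.8064)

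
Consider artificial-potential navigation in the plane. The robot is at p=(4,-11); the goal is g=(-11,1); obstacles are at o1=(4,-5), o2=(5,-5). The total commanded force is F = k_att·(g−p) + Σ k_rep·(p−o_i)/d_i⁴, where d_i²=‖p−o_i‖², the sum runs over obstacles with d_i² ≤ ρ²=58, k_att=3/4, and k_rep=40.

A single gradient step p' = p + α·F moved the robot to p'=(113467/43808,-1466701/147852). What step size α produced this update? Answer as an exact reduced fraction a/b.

α = 1/8

F_att = 3/4·(g−p) = 3/4·(-15,12) = (-11.2500,9.0000)
o1: d²=36 ≤ ρ²=58; F_rep = 40·(0,-6)/36² = (0.0000,-0.1852)
o2: d²=37 ≤ ρ²=58; F_rep = 40·(-1,-6)/37² = (-0.0292,-0.1753)
F = F_att + ΣF_rep = (-11.2792,8.6395)
Δp = p'−p = (-1.4099,1.0799); α = Δx/Fx = (-61765/43808) / (-61765/5476) = 1/8
check: Δy/Fy = (159671/147852) / (319342/36963) = 1/8 ✓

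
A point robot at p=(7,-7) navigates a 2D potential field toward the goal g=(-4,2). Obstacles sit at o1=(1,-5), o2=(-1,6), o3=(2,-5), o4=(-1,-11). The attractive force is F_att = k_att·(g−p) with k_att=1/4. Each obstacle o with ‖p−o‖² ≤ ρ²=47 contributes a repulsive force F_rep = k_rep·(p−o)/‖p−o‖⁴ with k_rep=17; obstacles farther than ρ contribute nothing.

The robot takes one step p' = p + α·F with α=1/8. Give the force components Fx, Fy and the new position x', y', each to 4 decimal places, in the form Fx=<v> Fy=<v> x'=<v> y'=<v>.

F_att = 1/4·(g−p) = 1/4·(-11,9) = (-2.7500,2.2500)
o1: d²=40 ≤ ρ²=47; F_rep = 17·(6,-2)/40² = (0.0638,-0.0213)
o2: d²=233 > ρ²=47 → inactive
o3: d²=29 ≤ ρ²=47; F_rep = 17·(5,-2)/29² = (0.1011,-0.0404)
o4: d²=80 > ρ²=47 → inactive
F = F_att + ΣF_rep = (-2.5852,2.1883)
p' = p + 1/8·F = (6.6769,-6.7265)

Fx=-2.5852 Fy=2.1883 x'=6.6769 y'=-6.7265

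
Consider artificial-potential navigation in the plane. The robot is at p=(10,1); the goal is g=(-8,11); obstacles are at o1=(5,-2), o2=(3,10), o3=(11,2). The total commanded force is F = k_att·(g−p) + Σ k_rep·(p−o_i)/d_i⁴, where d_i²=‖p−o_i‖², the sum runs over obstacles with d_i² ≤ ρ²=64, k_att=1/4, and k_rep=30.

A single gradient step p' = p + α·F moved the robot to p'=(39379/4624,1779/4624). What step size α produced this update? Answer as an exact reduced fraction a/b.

α = 1/8

F_att = 1/4·(g−p) = 1/4·(-18,10) = (-4.5000,2.5000)
o1: d²=34 ≤ ρ²=64; F_rep = 30·(5,3)/34² = (0.1298,0.0779)
o2: d²=130 > ρ²=64 → inactive
o3: d²=2 ≤ ρ²=64; F_rep = 30·(-1,-1)/2² = (-7.5000,-7.5000)
F = F_att + ΣF_rep = (-11.8702,-4.9221)
Δp = p'−p = (-1.4838,-0.6153); α = Δx/Fx = (-6861/4624) / (-6861/578) = 1/8
check: Δy/Fy = (-2845/4624) / (-2845/578) = 1/8 ✓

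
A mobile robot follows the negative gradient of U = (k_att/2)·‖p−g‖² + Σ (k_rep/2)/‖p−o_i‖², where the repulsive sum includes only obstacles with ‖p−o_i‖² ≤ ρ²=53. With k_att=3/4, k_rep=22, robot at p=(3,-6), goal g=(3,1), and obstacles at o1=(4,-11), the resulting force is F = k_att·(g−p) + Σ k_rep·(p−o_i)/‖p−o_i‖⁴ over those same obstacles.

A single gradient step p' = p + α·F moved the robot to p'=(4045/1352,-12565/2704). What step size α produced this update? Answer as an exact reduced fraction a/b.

α = 1/4

F_att = 3/4·(g−p) = 3/4·(0,7) = (0.0000,5.2500)
o1: d²=26 ≤ ρ²=53; F_rep = 22·(-1,5)/26² = (-0.0325,0.1627)
F = F_att + ΣF_rep = (-0.0325,5.4127)
Δp = p'−p = (-0.0081,1.3532); α = Δx/Fx = (-11/1352) / (-11/338) = 1/4
check: Δy/Fy = (3659/2704) / (3659/676) = 1/4 ✓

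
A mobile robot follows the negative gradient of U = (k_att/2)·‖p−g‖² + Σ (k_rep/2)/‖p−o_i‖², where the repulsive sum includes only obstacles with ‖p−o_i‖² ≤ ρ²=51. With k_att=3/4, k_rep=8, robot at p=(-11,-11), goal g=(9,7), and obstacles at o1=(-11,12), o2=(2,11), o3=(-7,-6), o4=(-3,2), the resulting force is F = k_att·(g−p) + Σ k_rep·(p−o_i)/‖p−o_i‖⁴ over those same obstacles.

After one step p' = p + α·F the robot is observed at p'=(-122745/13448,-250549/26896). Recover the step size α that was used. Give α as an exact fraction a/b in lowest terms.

α = 1/8

F_att = 3/4·(g−p) = 3/4·(20,18) = (15.0000,13.5000)
o1: d²=529 > ρ²=51 → inactive
o2: d²=653 > ρ²=51 → inactive
o3: d²=41 ≤ ρ²=51; F_rep = 8·(-4,-5)/41² = (-0.0190,-0.0238)
o4: d²=233 > ρ²=51 → inactive
F = F_att + ΣF_rep = (14.9810,13.4762)
Δp = p'−p = (1.8726,1.6845); α = Δx/Fx = (25183/13448) / (25183/1681) = 1/8
check: Δy/Fy = (45307/26896) / (45307/3362) = 1/8 ✓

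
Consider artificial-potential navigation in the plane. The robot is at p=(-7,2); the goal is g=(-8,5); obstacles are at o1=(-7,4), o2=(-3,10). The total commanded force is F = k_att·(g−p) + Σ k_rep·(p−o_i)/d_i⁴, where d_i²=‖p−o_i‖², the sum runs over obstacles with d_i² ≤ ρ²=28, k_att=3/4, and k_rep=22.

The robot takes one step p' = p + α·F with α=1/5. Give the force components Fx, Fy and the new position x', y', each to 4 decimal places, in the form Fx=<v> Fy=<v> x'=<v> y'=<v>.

Fx=-0.7500 Fy=-0.5000 x'=-7.1500 y'=1.9000

F_att = 3/4·(g−p) = 3/4·(-1,3) = (-0.7500,2.2500)
o1: d²=4 ≤ ρ²=28; F_rep = 22·(0,-2)/4² = (0.0000,-2.7500)
o2: d²=80 > ρ²=28 → inactive
F = F_att + ΣF_rep = (-0.7500,-0.5000)
p' = p + 1/5·F = (-7.1500,1.9000)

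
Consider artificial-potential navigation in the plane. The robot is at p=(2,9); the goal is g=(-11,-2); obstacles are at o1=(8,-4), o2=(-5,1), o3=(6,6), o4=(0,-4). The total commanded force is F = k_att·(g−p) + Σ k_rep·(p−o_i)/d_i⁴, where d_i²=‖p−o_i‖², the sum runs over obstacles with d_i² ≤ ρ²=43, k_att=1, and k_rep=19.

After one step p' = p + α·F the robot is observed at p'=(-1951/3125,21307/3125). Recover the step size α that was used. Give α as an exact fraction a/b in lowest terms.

F_att = 1·(g−p) = 1·(-13,-11) = (-13.0000,-11.0000)
o1: d²=205 > ρ²=43 → inactive
o2: d²=113 > ρ²=43 → inactive
o3: d²=25 ≤ ρ²=43; F_rep = 19·(-4,3)/25² = (-0.1216,0.0912)
o4: d²=173 > ρ²=43 → inactive
F = F_att + ΣF_rep = (-13.1216,-10.9088)
Δp = p'−p = (-2.6243,-2.1818); α = Δx/Fx = (-8201/3125) / (-8201/625) = 1/5
check: Δy/Fy = (-6818/3125) / (-6818/625) = 1/5 ✓

α = 1/5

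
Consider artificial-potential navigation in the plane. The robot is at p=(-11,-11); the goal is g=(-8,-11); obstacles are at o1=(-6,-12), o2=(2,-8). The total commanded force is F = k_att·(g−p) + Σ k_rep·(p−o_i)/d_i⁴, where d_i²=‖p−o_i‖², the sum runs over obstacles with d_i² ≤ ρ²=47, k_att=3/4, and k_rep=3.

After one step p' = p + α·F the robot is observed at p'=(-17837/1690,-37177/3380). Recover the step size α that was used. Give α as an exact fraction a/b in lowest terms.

F_att = 3/4·(g−p) = 3/4·(3,0) = (2.2500,0.0000)
o1: d²=26 ≤ ρ²=47; F_rep = 3·(-5,1)/26² = (-0.0222,0.0044)
o2: d²=178 > ρ²=47 → inactive
F = F_att + ΣF_rep = (2.2278,0.0044)
Δp = p'−p = (0.4456,0.0009); α = Δx/Fx = (753/1690) / (753/338) = 1/5
check: Δy/Fy = (3/3380) / (3/676) = 1/5 ✓

α = 1/5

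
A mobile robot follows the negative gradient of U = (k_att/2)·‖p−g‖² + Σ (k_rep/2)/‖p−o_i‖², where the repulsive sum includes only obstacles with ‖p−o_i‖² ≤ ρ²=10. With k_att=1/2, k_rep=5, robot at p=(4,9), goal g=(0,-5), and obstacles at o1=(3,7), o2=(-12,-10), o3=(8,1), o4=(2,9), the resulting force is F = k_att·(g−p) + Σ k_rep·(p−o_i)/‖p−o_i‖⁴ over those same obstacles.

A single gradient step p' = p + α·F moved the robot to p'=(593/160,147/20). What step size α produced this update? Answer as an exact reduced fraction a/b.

F_att = 1/2·(g−p) = 1/2·(-4,-14) = (-2.0000,-7.0000)
o1: d²=5 ≤ ρ²=10; F_rep = 5·(1,2)/5² = (0.2000,0.4000)
o2: d²=617 > ρ²=10 → inactive
o3: d²=80 > ρ²=10 → inactive
o4: d²=4 ≤ ρ²=10; F_rep = 5·(2,0)/4² = (0.6250,0.0000)
F = F_att + ΣF_rep = (-1.1750,-6.6000)
Δp = p'−p = (-0.2938,-1.6500); α = Δx/Fx = (-47/160) / (-47/40) = 1/4
check: Δy/Fy = (-33/20) / (-33/5) = 1/4 ✓

α = 1/4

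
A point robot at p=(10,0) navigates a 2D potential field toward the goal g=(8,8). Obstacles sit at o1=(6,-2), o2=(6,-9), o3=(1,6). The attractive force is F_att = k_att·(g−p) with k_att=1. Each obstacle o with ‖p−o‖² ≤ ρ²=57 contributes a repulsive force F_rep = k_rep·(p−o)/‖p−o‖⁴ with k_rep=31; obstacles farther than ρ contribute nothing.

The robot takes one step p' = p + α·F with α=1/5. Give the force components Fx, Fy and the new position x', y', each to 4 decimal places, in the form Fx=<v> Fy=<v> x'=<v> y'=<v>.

F_att = 1·(g−p) = 1·(-2,8) = (-2.0000,8.0000)
o1: d²=20 ≤ ρ²=57; F_rep = 31·(4,2)/20² = (0.3100,0.1550)
o2: d²=97 > ρ²=57 → inactive
o3: d²=117 > ρ²=57 → inactive
F = F_att + ΣF_rep = (-1.6900,8.1550)
p' = p + 1/5·F = (9.6620,1.6310)

Fx=-1.6900 Fy=8.1550 x'=9.6620 y'=1.6310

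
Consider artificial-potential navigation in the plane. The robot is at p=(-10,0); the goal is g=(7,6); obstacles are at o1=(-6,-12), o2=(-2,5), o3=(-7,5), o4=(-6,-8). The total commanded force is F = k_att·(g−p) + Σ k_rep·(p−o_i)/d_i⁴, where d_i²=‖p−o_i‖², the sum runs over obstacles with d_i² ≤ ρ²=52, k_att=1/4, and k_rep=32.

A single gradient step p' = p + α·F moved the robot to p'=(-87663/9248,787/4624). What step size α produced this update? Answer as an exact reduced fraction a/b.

F_att = 1/4·(g−p) = 1/4·(17,6) = (4.2500,1.5000)
o1: d²=160 > ρ²=52 → inactive
o2: d²=89 > ρ²=52 → inactive
o3: d²=34 ≤ ρ²=52; F_rep = 32·(-3,-5)/34² = (-0.0830,-0.1384)
o4: d²=80 > ρ²=52 → inactive
F = F_att + ΣF_rep = (4.1670,1.3616)
Δp = p'−p = (0.5209,0.1702); α = Δx/Fx = (4817/9248) / (4817/1156) = 1/8
check: Δy/Fy = (787/4624) / (787/578) = 1/8 ✓

α = 1/8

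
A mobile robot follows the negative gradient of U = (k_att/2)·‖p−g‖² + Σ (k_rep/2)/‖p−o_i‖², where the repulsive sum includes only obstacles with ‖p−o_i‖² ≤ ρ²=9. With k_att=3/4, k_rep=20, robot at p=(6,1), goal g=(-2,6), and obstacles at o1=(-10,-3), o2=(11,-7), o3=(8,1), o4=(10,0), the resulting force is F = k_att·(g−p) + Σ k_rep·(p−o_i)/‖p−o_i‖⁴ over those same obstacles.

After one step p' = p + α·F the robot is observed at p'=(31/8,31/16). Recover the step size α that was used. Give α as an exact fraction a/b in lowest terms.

F_att = 3/4·(g−p) = 3/4·(-8,5) = (-6.0000,3.7500)
o1: d²=272 > ρ²=9 → inactive
o2: d²=89 > ρ²=9 → inactive
o3: d²=4 ≤ ρ²=9; F_rep = 20·(-2,0)/4² = (-2.5000,0.0000)
o4: d²=17 > ρ²=9 → inactive
F = F_att + ΣF_rep = (-8.5000,3.7500)
Δp = p'−p = (-2.1250,0.9375); α = Δx/Fx = (-17/8) / (-17/2) = 1/4
check: Δy/Fy = (15/16) / (15/4) = 1/4 ✓

α = 1/4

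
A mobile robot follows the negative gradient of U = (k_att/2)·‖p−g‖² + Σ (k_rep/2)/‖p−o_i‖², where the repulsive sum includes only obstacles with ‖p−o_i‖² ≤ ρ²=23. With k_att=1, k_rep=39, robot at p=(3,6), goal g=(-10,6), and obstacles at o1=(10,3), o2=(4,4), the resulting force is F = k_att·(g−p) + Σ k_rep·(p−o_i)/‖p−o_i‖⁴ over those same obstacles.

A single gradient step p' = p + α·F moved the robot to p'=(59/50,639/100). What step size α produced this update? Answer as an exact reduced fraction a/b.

F_att = 1·(g−p) = 1·(-13,0) = (-13.0000,0.0000)
o1: d²=58 > ρ²=23 → inactive
o2: d²=5 ≤ ρ²=23; F_rep = 39·(-1,2)/5² = (-1.5600,3.1200)
F = F_att + ΣF_rep = (-14.5600,3.1200)
Δp = p'−p = (-1.8200,0.3900); α = Δx/Fx = (-91/50) / (-364/25) = 1/8
check: Δy/Fy = (39/100) / (78/25) = 1/8 ✓

α = 1/8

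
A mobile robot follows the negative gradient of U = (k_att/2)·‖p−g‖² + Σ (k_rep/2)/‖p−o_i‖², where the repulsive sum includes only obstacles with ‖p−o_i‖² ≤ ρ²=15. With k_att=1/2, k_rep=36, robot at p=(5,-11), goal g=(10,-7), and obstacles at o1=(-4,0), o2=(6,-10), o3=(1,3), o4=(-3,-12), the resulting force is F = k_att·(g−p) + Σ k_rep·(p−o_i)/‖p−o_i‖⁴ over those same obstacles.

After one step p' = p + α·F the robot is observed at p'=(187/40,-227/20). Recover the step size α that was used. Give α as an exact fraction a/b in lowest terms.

F_att = 1/2·(g−p) = 1/2·(5,4) = (2.5000,2.0000)
o1: d²=202 > ρ²=15 → inactive
o2: d²=2 ≤ ρ²=15; F_rep = 36·(-1,-1)/2² = (-9.0000,-9.0000)
o3: d²=212 > ρ²=15 → inactive
o4: d²=65 > ρ²=15 → inactive
F = F_att + ΣF_rep = (-6.5000,-7.0000)
Δp = p'−p = (-0.3250,-0.3500); α = Δx/Fx = (-13/40) / (-13/2) = 1/20
check: Δy/Fy = (-7/20) / (-7) = 1/20 ✓

α = 1/20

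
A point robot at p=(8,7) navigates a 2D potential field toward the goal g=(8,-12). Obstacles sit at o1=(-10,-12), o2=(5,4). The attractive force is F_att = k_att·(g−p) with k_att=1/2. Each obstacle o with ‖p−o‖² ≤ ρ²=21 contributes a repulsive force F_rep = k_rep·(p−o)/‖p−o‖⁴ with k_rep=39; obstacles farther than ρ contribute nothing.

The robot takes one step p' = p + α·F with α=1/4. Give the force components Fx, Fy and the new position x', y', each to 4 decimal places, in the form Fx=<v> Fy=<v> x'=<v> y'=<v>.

F_att = 1/2·(g−p) = 1/2·(0,-19) = (0.0000,-9.5000)
o1: d²=685 > ρ²=21 → inactive
o2: d²=18 ≤ ρ²=21; F_rep = 39·(3,3)/18² = (0.3611,0.3611)
F = F_att + ΣF_rep = (0.3611,-9.1389)
p' = p + 1/4·F = (8.0903,4.7153)

Fx=0.3611 Fy=-9.1389 x'=8.0903 y'=4.7153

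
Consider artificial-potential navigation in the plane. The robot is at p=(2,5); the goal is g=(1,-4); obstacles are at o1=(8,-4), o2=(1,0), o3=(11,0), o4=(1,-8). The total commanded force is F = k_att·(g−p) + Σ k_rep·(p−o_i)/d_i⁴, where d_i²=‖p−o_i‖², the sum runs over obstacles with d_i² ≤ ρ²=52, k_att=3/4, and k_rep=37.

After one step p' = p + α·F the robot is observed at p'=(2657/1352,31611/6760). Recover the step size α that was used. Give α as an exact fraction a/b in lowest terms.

α = 1/20

F_att = 3/4·(g−p) = 3/4·(-1,-9) = (-0.7500,-6.7500)
o1: d²=117 > ρ²=52 → inactive
o2: d²=26 ≤ ρ²=52; F_rep = 37·(1,5)/26² = (0.0547,0.2737)
o3: d²=106 > ρ²=52 → inactive
o4: d²=170 > ρ²=52 → inactive
F = F_att + ΣF_rep = (-0.6953,-6.4763)
Δp = p'−p = (-0.0348,-0.3238); α = Δx/Fx = (-47/1352) / (-235/338) = 1/20
check: Δy/Fy = (-2189/6760) / (-2189/338) = 1/20 ✓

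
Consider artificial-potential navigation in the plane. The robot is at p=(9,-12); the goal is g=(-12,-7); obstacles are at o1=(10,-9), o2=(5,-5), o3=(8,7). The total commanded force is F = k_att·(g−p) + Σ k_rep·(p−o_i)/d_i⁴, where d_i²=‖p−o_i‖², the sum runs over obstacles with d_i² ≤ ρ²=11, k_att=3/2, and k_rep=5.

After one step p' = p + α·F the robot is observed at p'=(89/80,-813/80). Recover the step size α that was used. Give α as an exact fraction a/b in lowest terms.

α = 1/4

F_att = 3/2·(g−p) = 3/2·(-21,5) = (-31.5000,7.5000)
o1: d²=10 ≤ ρ²=11; F_rep = 5·(-1,-3)/10² = (-0.0500,-0.1500)
o2: d²=65 > ρ²=11 → inactive
o3: d²=362 > ρ²=11 → inactive
F = F_att + ΣF_rep = (-31.5500,7.3500)
Δp = p'−p = (-7.8875,1.8375); α = Δx/Fx = (-631/80) / (-631/20) = 1/4
check: Δy/Fy = (147/80) / (147/20) = 1/4 ✓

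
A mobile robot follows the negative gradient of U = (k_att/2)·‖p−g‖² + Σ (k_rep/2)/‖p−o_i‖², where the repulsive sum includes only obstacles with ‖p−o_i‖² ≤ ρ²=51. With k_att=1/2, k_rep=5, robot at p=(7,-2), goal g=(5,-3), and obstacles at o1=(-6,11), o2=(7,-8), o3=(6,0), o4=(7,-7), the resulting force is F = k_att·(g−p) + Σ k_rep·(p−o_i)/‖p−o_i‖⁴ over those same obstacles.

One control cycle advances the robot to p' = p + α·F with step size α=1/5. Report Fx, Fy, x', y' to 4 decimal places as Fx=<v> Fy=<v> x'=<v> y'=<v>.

F_att = 1/2·(g−p) = 1/2·(-2,-1) = (-1.0000,-0.5000)
o1: d²=338 > ρ²=51 → inactive
o2: d²=36 ≤ ρ²=51; F_rep = 5·(0,6)/36² = (0.0000,0.0231)
o3: d²=5 ≤ ρ²=51; F_rep = 5·(1,-2)/5² = (0.2000,-0.4000)
o4: d²=25 ≤ ρ²=51; F_rep = 5·(0,5)/25² = (0.0000,0.0400)
F = F_att + ΣF_rep = (-0.8000,-0.8369)
p' = p + 1/5·F = (6.8400,-2.1674)

Fx=-0.8000 Fy=-0.8369 x'=6.8400 y'=-2.1674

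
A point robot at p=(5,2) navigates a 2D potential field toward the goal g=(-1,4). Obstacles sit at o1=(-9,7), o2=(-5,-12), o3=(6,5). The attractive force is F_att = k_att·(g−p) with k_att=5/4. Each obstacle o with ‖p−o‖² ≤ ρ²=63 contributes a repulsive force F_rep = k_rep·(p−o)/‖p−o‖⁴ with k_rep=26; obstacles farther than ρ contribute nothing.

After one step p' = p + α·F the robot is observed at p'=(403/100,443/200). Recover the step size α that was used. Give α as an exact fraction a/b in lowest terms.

α = 1/8

F_att = 5/4·(g−p) = 5/4·(-6,2) = (-7.5000,2.5000)
o1: d²=221 > ρ²=63 → inactive
o2: d²=296 > ρ²=63 → inactive
o3: d²=10 ≤ ρ²=63; F_rep = 26·(-1,-3)/10² = (-0.2600,-0.7800)
F = F_att + ΣF_rep = (-7.7600,1.7200)
Δp = p'−p = (-0.9700,0.2150); α = Δx/Fx = (-97/100) / (-194/25) = 1/8
check: Δy/Fy = (43/200) / (43/25) = 1/8 ✓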